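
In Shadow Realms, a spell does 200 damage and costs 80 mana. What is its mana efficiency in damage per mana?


Efficiency = damage / mana
= 200 / 80
= 2.50

2.50 dmg/mana


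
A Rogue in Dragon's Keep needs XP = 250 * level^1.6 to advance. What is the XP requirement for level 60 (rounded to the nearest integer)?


XP = 250 * level^1.6
Substitute level = 60:
XP = 250 * 60^1.6
= 250 * 699.9097
= 174977

174977 XP


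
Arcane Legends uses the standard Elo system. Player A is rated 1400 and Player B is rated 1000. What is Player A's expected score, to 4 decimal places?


Elo expected score: Ea = 1/(1 + 10^((Rb-Ra)/400))
Rb - Ra = 1000 - 1400 = -400
(Rb-Ra)/400 = -400/400 = -1.0
10^-1.0 = 0.1
Ea = 1/(1 + 0.1) = 1/1.1 = 0.9091

0.9091


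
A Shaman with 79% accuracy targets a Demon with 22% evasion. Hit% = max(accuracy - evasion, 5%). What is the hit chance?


accuracy - evasion = 79 - 22 = 57
Apply floor: max(57, 5) = 57
Hit chance = 57%

57%


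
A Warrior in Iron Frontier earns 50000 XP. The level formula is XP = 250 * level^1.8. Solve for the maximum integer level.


XP = 250 * level^1.8, so level = (XP / 250)^(1/1.8)
= (50000 / 250)^(1/1.8)
= 200.0^0.5556
= 18.9824
Floor: level = 18

level 18


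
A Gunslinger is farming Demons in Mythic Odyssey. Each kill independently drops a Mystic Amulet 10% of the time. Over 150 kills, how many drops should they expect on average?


Expected drops = kills * (drop_rate / 100)
= 150 * (10 / 100)
= 150 * 0.1
= 15.0

15.0 drops


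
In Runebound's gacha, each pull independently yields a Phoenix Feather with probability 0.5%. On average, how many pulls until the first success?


Expected pulls for a geometric distribution = 1/p = 100 / rate%
= 100 / 0.5
= 200.0

200.0 pulls


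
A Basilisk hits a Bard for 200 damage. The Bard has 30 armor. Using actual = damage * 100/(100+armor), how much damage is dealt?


actual = 200 * 100 / (100 + 30)
= 200 * 100 / 130
= 20000 / 130
= 153.85

153.85 damage


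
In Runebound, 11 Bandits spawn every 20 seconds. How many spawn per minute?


Spawns per minute = count * (60 / interval)
= 11 * (60 / 20)
= 11 * 3.0
= 33.0

33.0 per minute


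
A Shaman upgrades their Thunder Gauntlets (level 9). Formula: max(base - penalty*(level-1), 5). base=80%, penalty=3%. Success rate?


raw_rate = 80 - 3 * (9 - 1)
= 80 - 3 * 8
= 80 - 24
= 56
Apply floor: max(56, 5) = 56%

56%


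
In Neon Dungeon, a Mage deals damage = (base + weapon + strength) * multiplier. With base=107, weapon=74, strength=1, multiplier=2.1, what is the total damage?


Sum base + weapon + str = 107 + 74 + 1 = 182
Multiply by 2.1:
182 * 2.1 = 382.2

382.2 damage


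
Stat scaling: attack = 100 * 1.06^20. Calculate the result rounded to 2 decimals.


value = base * growth^level
= 100 * 1.06^20
= 100 * 3.207135
= 320.71

320.71 attack


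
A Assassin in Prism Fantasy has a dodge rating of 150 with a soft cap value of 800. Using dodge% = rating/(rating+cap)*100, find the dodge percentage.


dodge% = 150 / (150 + 800) * 100
= 150 / 950 * 100
= 0.157895 * 100
= 15.79%

15.79%


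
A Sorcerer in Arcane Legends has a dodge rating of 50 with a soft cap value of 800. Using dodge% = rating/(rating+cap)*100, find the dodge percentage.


dodge% = 50 / (50 + 800) * 100
= 50 / 850 * 100
= 0.058824 * 100
= 5.88%

5.88%


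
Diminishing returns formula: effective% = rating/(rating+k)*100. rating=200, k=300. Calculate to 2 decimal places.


effective% = rating / (rating + k) * 100
= 200 / (200 + 300) * 100
= 200 / 500 * 100
= 0.4 * 100
= 40.00%

40.00%


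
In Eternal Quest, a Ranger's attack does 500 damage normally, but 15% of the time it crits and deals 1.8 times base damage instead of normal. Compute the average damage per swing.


E[dmg] = base * (1 + crit_chance * (crit_mult - 1))
cc as decimal = 15/100 = 0.15
cm - 1 = 1.8 - 1 = 0.8
Bonus factor = 0.15 * 0.8 = 0.12
Total multiplier = 1 + 0.12 = 1.12
Expected damage = 500 * 1.12 = 560.00

560.00 damage


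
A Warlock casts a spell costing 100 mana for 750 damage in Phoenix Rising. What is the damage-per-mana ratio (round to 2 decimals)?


Efficiency = damage / mana
= 750 / 100
= 7.50

7.50 dmg/mana


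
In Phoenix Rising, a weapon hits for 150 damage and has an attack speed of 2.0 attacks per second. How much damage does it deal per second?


DPS = damage * attack_speed
= 150 * 2.0
= 300.0

300.0 DPS


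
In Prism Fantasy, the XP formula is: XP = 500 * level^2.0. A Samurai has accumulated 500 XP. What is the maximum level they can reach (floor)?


XP = 500 * level^2.0, so level = (XP / 500)^(1/2.0)
= (500 / 500)^(1/2.0)
= 1.0^0.5
= 1.0
Floor: level = 1

level 1


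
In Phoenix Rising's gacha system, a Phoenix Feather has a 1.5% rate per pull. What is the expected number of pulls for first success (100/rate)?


Expected pulls for a geometric distribution = 1/p = 100 / rate%
= 100 / 1.5
= 66.67

66.67 pulls


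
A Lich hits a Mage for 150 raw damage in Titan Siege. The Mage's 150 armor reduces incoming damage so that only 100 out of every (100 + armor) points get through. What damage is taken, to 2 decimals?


actual = 150 * 100 / (100 + 150)
= 150 * 100 / 250
= 15000 / 250
= 60.00

60.00 damage


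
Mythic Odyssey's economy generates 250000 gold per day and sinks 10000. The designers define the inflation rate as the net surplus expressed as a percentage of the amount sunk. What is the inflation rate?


Net gold = 250000 - 10000 = 240000
Inflation rate = net / sunk * 100 = 240000 / 10000 * 100
= 24.0 * 100
= 2400.00%

2400.00%


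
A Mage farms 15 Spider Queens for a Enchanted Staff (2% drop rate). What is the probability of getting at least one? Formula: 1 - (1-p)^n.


P(at least one) = 1 - P(none) = 1 - (1-p)^n
p = 2/100 = 0.02
1 - p = 0.98
(1 - p)^15 = 0.98^15 = 0.738569
P(at least one) = 1 - 0.738569 = 0.2614

0.2614


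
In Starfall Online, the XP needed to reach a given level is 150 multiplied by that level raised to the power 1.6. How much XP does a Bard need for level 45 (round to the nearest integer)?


XP = 150 * level^1.6
Substitute level = 45:
XP = 150 * 45^1.6
= 150 * 441.7128
= 66257

66257 XP


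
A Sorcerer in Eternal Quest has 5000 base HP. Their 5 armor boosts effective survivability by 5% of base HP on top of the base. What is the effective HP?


EHP = 5000 * (1 + 5/100)
= 5000 * (1 + 0.05)
= 5000 * 1.05
= 5250.0

5250.0 EHP


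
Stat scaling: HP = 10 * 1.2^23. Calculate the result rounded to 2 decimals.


value = base * growth^level
= 10 * 1.2^23
= 10 * 66.247373
= 662.47

662.47 HP


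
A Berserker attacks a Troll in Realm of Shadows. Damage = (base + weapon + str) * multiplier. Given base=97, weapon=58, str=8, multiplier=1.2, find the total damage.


Sum base + weapon + str = 97 + 58 + 8 = 163
Multiply by 1.2:
163 * 1.2 = 195.6

195.6 damage


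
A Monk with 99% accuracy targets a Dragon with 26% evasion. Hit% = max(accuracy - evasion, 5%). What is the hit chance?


accuracy - evasion = 99 - 26 = 73
Apply floor: max(73, 5) = 73
Hit chance = 73%

73%


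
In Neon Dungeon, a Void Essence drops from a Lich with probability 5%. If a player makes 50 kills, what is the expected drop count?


Expected drops = kills * (drop_rate / 100)
= 50 * (5 / 100)
= 50 * 0.05
= 2.5

2.5 drops


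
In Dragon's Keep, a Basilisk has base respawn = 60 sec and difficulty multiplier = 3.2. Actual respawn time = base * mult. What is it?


Respawn time = base * multiplier
= 60 * 3.2
= 192.0 seconds

192.0 seconds


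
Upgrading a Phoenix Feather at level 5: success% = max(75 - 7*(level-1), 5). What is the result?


raw_rate = 75 - 7 * (5 - 1)
= 75 - 7 * 4
= 75 - 28
= 47
Apply floor: max(47, 5) = 47%

47%


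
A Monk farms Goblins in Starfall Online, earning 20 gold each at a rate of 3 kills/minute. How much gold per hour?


Gold per minute = 20 * 3 = 60
Gold per hour = 60 * 60 = 3600

3600 gold/hour


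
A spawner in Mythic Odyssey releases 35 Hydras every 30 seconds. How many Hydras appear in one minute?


Spawns per minute = count * (60 / interval)
= 35 * (60 / 30)
= 35 * 2.0
= 70.0

70.0 per minute


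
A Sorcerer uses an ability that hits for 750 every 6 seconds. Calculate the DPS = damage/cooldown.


DPS = damage / cooldown
= 750 / 6
= 125.00

125.00 DPS


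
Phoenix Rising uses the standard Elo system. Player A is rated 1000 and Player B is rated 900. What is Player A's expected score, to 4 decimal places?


Elo expected score: Ea = 1/(1 + 10^((Rb-Ra)/400))
Rb - Ra = 900 - 1000 = -100
(Rb-Ra)/400 = -100/400 = -0.25
10^-0.25 = 0.562341
Ea = 1/(1 + 0.562341) = 1/1.562341 = 0.6401

0.6401


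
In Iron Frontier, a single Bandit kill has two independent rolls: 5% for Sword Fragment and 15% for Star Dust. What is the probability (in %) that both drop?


For independent events, P(both) = P(A) * P(B)
= 5% * 15%
= 75 / 100 %
= 0.75%

0.75%


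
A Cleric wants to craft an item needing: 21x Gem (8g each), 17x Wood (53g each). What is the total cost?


Cost breakdown:
  Gem: 21 * 8 = 168
  Wood: 17 * 53 = 901
Total = 168 + 901 = 1069

1069 gold


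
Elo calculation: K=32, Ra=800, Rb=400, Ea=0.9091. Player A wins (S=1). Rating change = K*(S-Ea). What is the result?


Elo update: delta = K * (S - Ea), where S = 1 (wins)
S - Ea = 1 - 0.9091 = 0.0909
Rating change = 32 * 0.0909
= 2.91

2.91 rating points


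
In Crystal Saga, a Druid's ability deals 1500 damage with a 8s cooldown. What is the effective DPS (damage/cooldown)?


DPS = damage / cooldown
= 1500 / 8
= 187.50

187.50 DPS


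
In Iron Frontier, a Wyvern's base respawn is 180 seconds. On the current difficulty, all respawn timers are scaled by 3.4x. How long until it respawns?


Respawn time = base * multiplier
= 180 * 3.4
= 612.0 seconds

612.0 seconds


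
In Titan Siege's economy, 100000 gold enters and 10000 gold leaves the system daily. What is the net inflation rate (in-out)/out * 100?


Net gold = 100000 - 10000 = 90000
Inflation rate = net / sunk * 100 = 90000 / 10000 * 100
= 9.0 * 100
= 900.00%

900.00%


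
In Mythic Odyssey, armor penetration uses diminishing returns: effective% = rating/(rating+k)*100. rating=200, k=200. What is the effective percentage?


effective% = rating / (rating + k) * 100
= 200 / (200 + 200) * 100
= 200 / 400 * 100
= 0.5 * 100
= 50.00%

50.00%


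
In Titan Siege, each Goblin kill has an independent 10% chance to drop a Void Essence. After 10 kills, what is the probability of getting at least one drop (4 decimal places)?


P(at least one) = 1 - P(none) = 1 - (1-p)^n
p = 10/100 = 0.1
1 - p = 0.9
(1 - p)^10 = 0.9^10 = 0.348678
P(at least one) = 1 - 0.348678 = 0.6513

0.6513


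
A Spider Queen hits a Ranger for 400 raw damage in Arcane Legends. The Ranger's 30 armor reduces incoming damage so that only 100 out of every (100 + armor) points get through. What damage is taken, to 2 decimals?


actual = 400 * 100 / (100 + 30)
= 400 * 100 / 130
= 40000 / 130
= 307.69

307.69 damage


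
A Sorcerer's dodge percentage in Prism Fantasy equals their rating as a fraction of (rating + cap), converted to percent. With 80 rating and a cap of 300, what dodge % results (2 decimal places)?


dodge% = 80 / (80 + 300) * 100
= 80 / 380 * 100
= 0.210526 * 100
= 21.05%

21.05%


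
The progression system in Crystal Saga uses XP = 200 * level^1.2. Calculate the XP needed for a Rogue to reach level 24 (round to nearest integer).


XP = 200 * level^1.2
Substitute level = 24:
XP = 200 * 24^1.2
= 200 * 45.3162
= 9063

9063 XP


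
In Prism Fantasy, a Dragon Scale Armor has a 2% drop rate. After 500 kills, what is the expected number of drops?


Expected drops = kills * (drop_rate / 100)
= 500 * (2 / 100)
= 500 * 0.02
= 10.0

10.0 drops


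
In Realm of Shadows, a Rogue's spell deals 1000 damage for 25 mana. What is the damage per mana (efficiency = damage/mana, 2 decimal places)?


Efficiency = damage / mana
= 1000 / 25
= 40.00

40.00 dmg/mana


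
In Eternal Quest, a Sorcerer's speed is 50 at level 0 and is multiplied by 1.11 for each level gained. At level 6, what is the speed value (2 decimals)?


value = base * growth^level
= 50 * 1.11^6
= 50 * 1.870415
= 93.52

93.52 speed


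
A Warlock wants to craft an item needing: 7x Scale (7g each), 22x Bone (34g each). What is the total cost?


Cost breakdown:
  Scale: 7 * 7 = 49
  Bone: 22 * 34 = 748
Total = 49 + 748 = 797

797 gold


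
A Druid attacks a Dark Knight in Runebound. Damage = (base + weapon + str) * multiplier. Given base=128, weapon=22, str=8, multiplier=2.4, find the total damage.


Sum base + weapon + str = 128 + 22 + 8 = 158
Multiply by 2.4:
158 * 2.4 = 379.2

379.2 damage


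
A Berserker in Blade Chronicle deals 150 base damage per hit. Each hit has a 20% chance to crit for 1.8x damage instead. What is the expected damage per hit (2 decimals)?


E[dmg] = base * (1 + crit_chance * (crit_mult - 1))
cc as decimal = 20/100 = 0.2
cm - 1 = 1.8 - 1 = 0.8
Bonus factor = 0.2 * 0.8 = 0.16
Total multiplier = 1 + 0.16 = 1.16
Expected damage = 150 * 1.16 = 174.00

174.00 damage


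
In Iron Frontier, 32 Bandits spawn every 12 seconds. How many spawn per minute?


Spawns per minute = count * (60 / interval)
= 32 * (60 / 12)
= 32 * 5.0
= 160.0

160.0 per minute


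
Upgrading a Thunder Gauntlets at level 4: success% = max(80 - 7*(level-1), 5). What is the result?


raw_rate = 80 - 7 * (4 - 1)
= 80 - 7 * 3
= 80 - 21
= 59
Apply floor: max(59, 5) = 59%

59%


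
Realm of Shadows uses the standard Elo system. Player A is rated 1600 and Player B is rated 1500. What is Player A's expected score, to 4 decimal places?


Elo expected score: Ea = 1/(1 + 10^((Rb-Ra)/400))
Rb - Ra = 1500 - 1600 = -100
(Rb-Ra)/400 = -100/400 = -0.25
10^-0.25 = 0.562341
Ea = 1/(1 + 0.562341) = 1/1.562341 = 0.6401

0.6401


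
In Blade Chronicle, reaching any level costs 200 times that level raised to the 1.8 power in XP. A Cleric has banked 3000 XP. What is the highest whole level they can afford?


XP = 200 * level^1.8, so level = (XP / 200)^(1/1.8)
= (3000 / 200)^(1/1.8)
= 15.0^0.5556
= 4.5018
Floor: level = 4

level 4


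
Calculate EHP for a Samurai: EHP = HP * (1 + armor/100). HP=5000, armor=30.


EHP = 5000 * (1 + 30/100)
= 5000 * (1 + 0.3)
= 5000 * 1.3
= 6500.0

6500.0 EHP


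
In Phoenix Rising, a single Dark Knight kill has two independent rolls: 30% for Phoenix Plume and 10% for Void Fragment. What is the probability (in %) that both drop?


For independent events, P(both) = P(A) * P(B)
= 30% * 10%
= 300 / 100 %
= 3.0%

3.0%


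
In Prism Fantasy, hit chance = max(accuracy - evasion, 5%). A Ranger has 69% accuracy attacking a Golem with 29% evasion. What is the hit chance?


accuracy - evasion = 69 - 29 = 40
Apply floor: max(40, 5) = 40
Hit chance = 40%

40%


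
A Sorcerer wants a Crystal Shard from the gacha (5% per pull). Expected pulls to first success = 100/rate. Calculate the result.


Expected pulls for a geometric distribution = 1/p = 100 / rate%
= 100 / 5
= 20.0

20.0 pulls


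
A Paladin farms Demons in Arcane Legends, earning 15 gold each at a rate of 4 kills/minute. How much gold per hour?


Gold per minute = 15 * 4 = 60
Gold per hour = 60 * 60 = 3600

3600 gold/hour


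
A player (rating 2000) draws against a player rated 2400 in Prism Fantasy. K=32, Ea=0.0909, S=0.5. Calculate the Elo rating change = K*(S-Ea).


Elo update: delta = K * (S - Ea), where S = 0.5 (draws)
S - Ea = 0.5 - 0.0909 = 0.4091
Rating change = 32 * 0.4091
= 13.09

13.09 rating points


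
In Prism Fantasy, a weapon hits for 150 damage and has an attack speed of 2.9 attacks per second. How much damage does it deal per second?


DPS = damage * attack_speed
= 150 * 2.9
= 435.0

435.0 DPS


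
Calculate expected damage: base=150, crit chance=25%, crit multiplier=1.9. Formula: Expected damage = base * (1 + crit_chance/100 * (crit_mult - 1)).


E[dmg] = base * (1 + crit_chance * (crit_mult - 1))
cc as decimal = 25/100 = 0.25
cm - 1 = 1.9 - 1 = 0.9
Bonus factor = 0.25 * 0.9 = 0.225
Total multiplier = 1 + 0.225 = 1.225
Expected damage = 150 * 1.225 = 183.75

183.75 damage


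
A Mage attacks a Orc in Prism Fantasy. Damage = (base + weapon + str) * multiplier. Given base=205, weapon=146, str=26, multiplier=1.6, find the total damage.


Sum base + weapon + str = 205 + 146 + 26 = 377
Multiply by 1.6:
377 * 1.6 = 603.2

603.2 damage


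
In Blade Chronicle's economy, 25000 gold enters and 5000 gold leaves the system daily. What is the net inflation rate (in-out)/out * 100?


Net gold = 25000 - 5000 = 20000
Inflation rate = net / sunk * 100 = 20000 / 5000 * 100
= 4.0 * 100
= 400.00%

400.00%


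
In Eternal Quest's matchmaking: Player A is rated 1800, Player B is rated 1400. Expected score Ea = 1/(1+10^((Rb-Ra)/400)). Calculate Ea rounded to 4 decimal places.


Elo expected score: Ea = 1/(1 + 10^((Rb-Ra)/400))
Rb - Ra = 1400 - 1800 = -400
(Rb-Ra)/400 = -400/400 = -1.0
10^-1.0 = 0.1
Ea = 1/(1 + 0.1) = 1/1.1 = 0.9091

0.9091


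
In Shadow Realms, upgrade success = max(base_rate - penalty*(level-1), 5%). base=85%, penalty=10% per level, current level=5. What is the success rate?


raw_rate = 85 - 10 * (5 - 1)
= 85 - 10 * 4
= 85 - 40
= 45
Apply floor: max(45, 5) = 45%

45%


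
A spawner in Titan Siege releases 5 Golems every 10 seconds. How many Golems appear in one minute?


Spawns per minute = count * (60 / interval)
= 5 * (60 / 10)
= 5 * 6.0
= 30.0

30.0 per minute


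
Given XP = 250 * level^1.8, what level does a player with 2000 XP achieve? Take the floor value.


XP = 250 * level^1.8, so level = (XP / 250)^(1/1.8)
= (2000 / 250)^(1/1.8)
= 8.0^0.5556
= 3.1748
Floor: level = 3

level 3


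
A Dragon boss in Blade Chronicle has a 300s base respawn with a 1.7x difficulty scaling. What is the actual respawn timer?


Respawn time = base * multiplier
= 300 * 1.7
= 510.0 seconds

510.0 seconds


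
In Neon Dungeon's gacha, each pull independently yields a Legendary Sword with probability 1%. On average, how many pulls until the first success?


Expected pulls for a geometric distribution = 1/p = 100 / rate%
= 100 / 1
= 100.0

100.0 pulls


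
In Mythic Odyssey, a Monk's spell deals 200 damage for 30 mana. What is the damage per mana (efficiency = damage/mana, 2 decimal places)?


Efficiency = damage / mana
= 200 / 30
= 6.67

6.67 dmg/mana


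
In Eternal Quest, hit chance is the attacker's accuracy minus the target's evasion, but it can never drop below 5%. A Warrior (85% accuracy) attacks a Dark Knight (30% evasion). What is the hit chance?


accuracy - evasion = 85 - 30 = 55
Apply floor: max(55, 5) = 55
Hit chance = 55%

55%


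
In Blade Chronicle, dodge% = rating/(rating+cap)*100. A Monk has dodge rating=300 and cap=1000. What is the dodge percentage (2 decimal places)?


dodge% = 300 / (300 + 1000) * 100
= 300 / 1300 * 100
= 0.230769 * 100
= 23.08%

23.08%


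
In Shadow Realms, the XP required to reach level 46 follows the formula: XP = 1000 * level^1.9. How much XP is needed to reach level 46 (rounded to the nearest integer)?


XP = 1000 * level^1.9
Substitute level = 46:
XP = 1000 * 46^1.9
= 1000 * 1442.9121
= 1442912

1442912 XP


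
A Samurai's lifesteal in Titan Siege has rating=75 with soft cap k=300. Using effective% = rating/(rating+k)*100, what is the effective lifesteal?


effective% = rating / (rating + k) * 100
= 75 / (75 + 300) * 100
= 75 / 375 * 100
= 0.2 * 100
= 20.00%

20.00%


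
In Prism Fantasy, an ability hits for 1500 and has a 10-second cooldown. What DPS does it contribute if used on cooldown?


DPS = damage / cooldown
= 1500 / 10
= 150.00

150.00 DPS


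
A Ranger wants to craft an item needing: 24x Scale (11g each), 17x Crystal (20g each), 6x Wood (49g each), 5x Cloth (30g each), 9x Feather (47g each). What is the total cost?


Cost breakdown:
  Scale: 24 * 11 = 264
  Crystal: 17 * 20 = 340
  Wood: 6 * 49 = 294
  Cloth: 5 * 30 = 150
  Feather: 9 * 47 = 423
Total = 264 + 340 + 294 + 150 + 423 = 1471

1471 gold


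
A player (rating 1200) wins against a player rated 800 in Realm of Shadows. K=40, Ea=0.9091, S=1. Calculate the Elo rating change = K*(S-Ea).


Elo update: delta = K * (S - Ea), where S = 1 (wins)
S - Ea = 1 - 0.9091 = 0.0909
Rating change = 40 * 0.0909
= 3.64

3.64 rating points


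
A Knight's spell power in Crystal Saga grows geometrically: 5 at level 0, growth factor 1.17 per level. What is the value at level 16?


value = base * growth^level
= 5 * 1.17^16
= 5 * 12.330304
= 61.65

61.65 spell power


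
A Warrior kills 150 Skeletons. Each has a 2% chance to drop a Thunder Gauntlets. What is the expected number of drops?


Expected drops = kills * (drop_rate / 100)
= 150 * (2 / 100)
= 150 * 0.02
= 3.0

3.0 drops


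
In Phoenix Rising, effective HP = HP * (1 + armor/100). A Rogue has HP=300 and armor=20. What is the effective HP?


EHP = 300 * (1 + 20/100)
= 300 * (1 + 0.2)
= 300 * 1.2
= 360.0

360.0 EHP


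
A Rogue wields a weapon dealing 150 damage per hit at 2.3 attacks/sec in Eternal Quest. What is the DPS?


DPS = damage * attack_speed
= 150 * 2.3
= 345.0

345.0 DPS


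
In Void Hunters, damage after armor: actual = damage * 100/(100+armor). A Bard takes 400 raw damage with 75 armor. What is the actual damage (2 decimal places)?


actual = 400 * 100 / (100 + 75)
= 400 * 100 / 175
= 40000 / 175
= 228.57

228.57 damage


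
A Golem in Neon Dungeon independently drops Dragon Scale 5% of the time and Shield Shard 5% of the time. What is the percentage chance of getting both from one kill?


For independent events, P(both) = P(A) * P(B)
= 5% * 5%
= 25 / 100 %
= 0.25%

0.25%


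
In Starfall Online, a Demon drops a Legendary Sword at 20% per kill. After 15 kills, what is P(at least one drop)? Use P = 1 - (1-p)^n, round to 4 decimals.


P(at least one) = 1 - P(none) = 1 - (1-p)^n
p = 20/100 = 0.2
1 - p = 0.8
(1 - p)^15 = 0.8^15 = 0.035184
P(at least one) = 1 - 0.035184 = 0.9648

0.9648


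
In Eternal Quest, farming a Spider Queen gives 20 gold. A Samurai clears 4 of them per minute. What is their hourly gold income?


Gold per minute = 20 * 4 = 80
Gold per hour = 80 * 60 = 4800

4800 gold/hour


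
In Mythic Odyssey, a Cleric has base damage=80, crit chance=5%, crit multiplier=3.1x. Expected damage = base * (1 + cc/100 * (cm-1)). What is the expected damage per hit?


E[dmg] = base * (1 + crit_chance * (crit_mult - 1))
cc as decimal = 5/100 = 0.05
cm - 1 = 3.1 - 1 = 2.1
Bonus factor = 0.05 * 2.1 = 0.105
Total multiplier = 1 + 0.105 = 1.105
Expected damage = 80 * 1.105 = 88.40

88.40 damage


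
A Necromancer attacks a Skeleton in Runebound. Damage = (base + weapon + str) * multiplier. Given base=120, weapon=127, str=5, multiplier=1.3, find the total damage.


Sum base + weapon + str = 120 + 127 + 5 = 252
Multiply by 1.3:
252 * 1.3 = 327.6

327.6 damage


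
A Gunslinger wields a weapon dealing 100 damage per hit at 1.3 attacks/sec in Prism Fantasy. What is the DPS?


DPS = damage * attack_speed
= 100 * 1.3
= 130.0

130.0 DPS


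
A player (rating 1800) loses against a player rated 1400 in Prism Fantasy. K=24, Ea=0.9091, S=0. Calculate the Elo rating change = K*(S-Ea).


Elo update: delta = K * (S - Ea), where S = 0 (loses)
S - Ea = 0 - 0.9091 = -0.9091
Rating change = 24 * -0.9091
= -21.82

-21.82 rating points


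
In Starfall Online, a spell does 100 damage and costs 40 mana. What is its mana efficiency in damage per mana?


Efficiency = damage / mana
= 100 / 40
= 2.50

2.50 dmg/mana


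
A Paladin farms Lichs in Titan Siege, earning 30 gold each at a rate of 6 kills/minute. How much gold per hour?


Gold per minute = 30 * 6 = 180
Gold per hour = 180 * 60 = 10800

10800 gold/hour


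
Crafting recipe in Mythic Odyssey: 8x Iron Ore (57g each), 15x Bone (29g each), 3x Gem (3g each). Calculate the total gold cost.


Cost breakdown:
  Iron Ore: 8 * 57 = 456
  Bone: 15 * 29 = 435
  Gem: 3 * 3 = 9
Total = 456 + 435 + 9 = 900

900 gold


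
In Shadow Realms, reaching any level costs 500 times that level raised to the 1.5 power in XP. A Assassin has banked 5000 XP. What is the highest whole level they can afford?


XP = 500 * level^1.5, so level = (XP / 500)^(1/1.5)
= (5000 / 500)^(1/1.5)
= 10.0^0.6667
= 4.6416
Floor: level = 4

level 4


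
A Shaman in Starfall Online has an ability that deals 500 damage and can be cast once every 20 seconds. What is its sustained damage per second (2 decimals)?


DPS = damage / cooldown
= 500 / 20
= 25.00

25.00 DPS


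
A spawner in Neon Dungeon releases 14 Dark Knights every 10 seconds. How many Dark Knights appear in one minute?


Spawns per minute = count * (60 / interval)
= 14 * (60 / 10)
= 14 * 6.0
= 84.0

84.0 per minute


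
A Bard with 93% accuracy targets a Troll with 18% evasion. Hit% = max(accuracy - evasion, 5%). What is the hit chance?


accuracy - evasion = 93 - 18 = 75
Apply floor: max(75, 5) = 75
Hit chance = 75%

75%


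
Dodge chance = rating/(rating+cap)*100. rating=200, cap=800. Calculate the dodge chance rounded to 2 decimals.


dodge% = 200 / (200 + 800) * 100
= 200 / 1000 * 100
= 0.2 * 100
= 20.00%

20.00%


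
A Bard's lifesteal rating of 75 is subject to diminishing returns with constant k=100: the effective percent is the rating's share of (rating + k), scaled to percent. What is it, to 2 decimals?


effective% = rating / (rating + k) * 100
= 75 / (75 + 100) * 100
= 75 / 175 * 100
= 0.428571 * 100
= 42.86%

42.86%


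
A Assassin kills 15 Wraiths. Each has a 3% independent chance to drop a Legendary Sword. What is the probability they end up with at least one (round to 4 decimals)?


P(at least one) = 1 - P(none) = 1 - (1-p)^n
p = 3/100 = 0.03
1 - p = 0.97
(1 - p)^15 = 0.97^15 = 0.633251
P(at least one) = 1 - 0.633251 = 0.3667

0.3667


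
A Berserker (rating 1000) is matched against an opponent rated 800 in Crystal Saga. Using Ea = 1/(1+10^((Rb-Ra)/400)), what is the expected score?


Elo expected score: Ea = 1/(1 + 10^((Rb-Ra)/400))
Rb - Ra = 800 - 1000 = -200
(Rb-Ra)/400 = -200/400 = -0.5
10^-0.5 = 0.316228
Ea = 1/(1 + 0.316228) = 1/1.316228 = 0.7597

0.7597


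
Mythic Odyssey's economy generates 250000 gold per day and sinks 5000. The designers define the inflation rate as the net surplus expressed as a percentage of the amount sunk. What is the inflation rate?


Net gold = 250000 - 5000 = 245000
Inflation rate = net / sunk * 100 = 245000 / 5000 * 100
= 49.0 * 100
= 4900.00%

4900.00%


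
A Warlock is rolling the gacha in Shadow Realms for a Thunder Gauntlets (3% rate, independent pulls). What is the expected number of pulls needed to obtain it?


Expected pulls for a geometric distribution = 1/p = 100 / rate%
= 100 / 3
= 33.33

33.33 pulls


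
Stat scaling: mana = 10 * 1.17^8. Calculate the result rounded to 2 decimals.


value = base * growth^level
= 10 * 1.17^8
= 10 * 3.511453
= 35.11

35.11 mana


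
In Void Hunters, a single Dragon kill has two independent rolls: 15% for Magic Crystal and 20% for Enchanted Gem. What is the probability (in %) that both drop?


For independent events, P(both) = P(A) * P(B)
= 15% * 20%
= 300 / 100 %
= 3.0%

3.0%


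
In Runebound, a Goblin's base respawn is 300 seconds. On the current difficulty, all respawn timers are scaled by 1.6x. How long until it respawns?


Respawn time = base * multiplier
= 300 * 1.6
= 480.0 seconds

480.0 seconds


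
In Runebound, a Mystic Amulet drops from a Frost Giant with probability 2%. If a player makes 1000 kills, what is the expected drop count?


Expected drops = kills * (drop_rate / 100)
= 1000 * (2 / 100)
= 1000 * 0.02
= 20.0

20.0 drops


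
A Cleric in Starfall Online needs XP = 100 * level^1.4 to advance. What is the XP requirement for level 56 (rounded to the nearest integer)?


XP = 100 * level^1.4
Substitute level = 56:
XP = 100 * 56^1.4
= 100 * 280.1968
= 28020

28020 XP


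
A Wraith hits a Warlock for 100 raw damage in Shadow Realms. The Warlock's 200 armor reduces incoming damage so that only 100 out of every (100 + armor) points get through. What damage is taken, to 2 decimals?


actual = 100 * 100 / (100 + 200)
= 100 * 100 / 300
= 10000 / 300
= 33.33

33.33 damage


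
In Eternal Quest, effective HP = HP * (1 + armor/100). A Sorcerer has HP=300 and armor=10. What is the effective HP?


EHP = 300 * (1 + 10/100)
= 300 * (1 + 0.1)
= 300 * 1.1
= 330.0

330.0 EHP


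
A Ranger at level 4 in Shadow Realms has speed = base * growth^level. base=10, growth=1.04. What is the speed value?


value = base * growth^level
= 10 * 1.04^4
= 10 * 1.169859
= 11.70

11.70 speed


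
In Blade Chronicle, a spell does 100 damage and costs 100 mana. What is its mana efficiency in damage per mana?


Efficiency = damage / mana
= 100 / 100
= 1.00

1.00 dmg/mana


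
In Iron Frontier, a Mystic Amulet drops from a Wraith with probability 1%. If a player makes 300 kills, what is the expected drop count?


Expected drops = kills * (drop_rate / 100)
= 300 * (1 / 100)
= 300 * 0.01
= 3.0

3.0 drops


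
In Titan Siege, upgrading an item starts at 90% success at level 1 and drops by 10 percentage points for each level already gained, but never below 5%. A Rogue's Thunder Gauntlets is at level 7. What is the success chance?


raw_rate = 90 - 10 * (7 - 1)
= 90 - 10 * 6
= 90 - 60
= 30
Apply floor: max(30, 5) = 30%

30%


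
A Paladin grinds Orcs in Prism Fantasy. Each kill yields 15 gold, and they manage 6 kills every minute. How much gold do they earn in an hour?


Gold per minute = 15 * 6 = 90
Gold per hour = 90 * 60 = 5400

5400 gold/hour


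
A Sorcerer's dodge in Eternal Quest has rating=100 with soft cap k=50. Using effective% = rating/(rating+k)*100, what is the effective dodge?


effective% = rating / (rating + k) * 100
= 100 / (100 + 50) * 100
= 100 / 150 * 100
= 0.666667 * 100
= 66.67%

66.67%


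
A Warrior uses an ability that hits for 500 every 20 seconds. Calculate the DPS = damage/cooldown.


DPS = damage / cooldown
= 500 / 20
= 25.00

25.00 DPS


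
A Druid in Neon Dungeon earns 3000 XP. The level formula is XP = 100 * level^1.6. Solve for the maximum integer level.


XP = 100 * level^1.6, so level = (XP / 100)^(1/1.6)
= (3000 / 100)^(1/1.6)
= 30.0^0.625
= 8.3792
Floor: level = 8

level 8


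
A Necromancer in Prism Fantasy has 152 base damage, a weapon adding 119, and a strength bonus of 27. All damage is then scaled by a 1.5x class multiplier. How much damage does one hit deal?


Sum base + weapon + str = 152 + 119 + 27 = 298
Multiply by 1.5:
298 * 1.5 = 447.0

447.0 damage


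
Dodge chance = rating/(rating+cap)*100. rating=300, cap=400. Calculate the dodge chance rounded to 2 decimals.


dodge% = 300 / (300 + 400) * 100
= 300 / 700 * 100
= 0.428571 * 100
= 42.86%

42.86%


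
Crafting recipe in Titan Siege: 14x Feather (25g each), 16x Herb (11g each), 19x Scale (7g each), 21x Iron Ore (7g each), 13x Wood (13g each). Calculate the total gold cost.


Cost breakdown:
  Feather: 14 * 25 = 350
  Herb: 16 * 11 = 176
  Scale: 19 * 7 = 133
  Iron Ore: 21 * 7 = 147
  Wood: 13 * 13 = 169
Total = 350 + 176 + 133 + 147 + 169 = 975

975 gold


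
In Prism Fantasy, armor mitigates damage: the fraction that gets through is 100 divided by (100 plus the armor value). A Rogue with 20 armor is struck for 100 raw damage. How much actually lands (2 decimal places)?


actual = 100 * 100 / (100 + 20)
= 100 * 100 / 120
= 10000 / 120
= 83.33

83.33 damage


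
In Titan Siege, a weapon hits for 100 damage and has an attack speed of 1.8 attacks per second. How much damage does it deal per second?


DPS = damage * attack_speed
= 100 * 1.8
= 180.0

180.0 DPS


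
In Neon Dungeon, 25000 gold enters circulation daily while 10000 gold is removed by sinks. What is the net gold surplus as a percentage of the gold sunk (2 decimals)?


Net gold = 25000 - 10000 = 15000
Inflation rate = net / sunk * 100 = 15000 / 10000 * 100
= 1.5 * 100
= 150.00%

150.00%


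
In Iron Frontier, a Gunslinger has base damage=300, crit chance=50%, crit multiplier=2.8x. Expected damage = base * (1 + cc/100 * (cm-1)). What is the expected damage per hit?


E[dmg] = base * (1 + crit_chance * (crit_mult - 1))
cc as decimal = 50/100 = 0.5
cm - 1 = 2.8 - 1 = 1.8
Bonus factor = 0.5 * 1.8 = 0.9
Total multiplier = 1 + 0.9 = 1.9
Expected damage = 300 * 1.9 = 570.00

570.00 damage


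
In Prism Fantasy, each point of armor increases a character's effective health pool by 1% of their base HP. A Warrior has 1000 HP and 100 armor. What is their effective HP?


EHP = 1000 * (1 + 100/100)
= 1000 * (1 + 1.0)
= 1000 * 2.0
= 2000.0

2000.0 EHP


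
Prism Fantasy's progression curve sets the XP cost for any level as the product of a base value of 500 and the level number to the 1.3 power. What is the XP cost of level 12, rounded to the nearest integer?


XP = 500 * level^1.3
Substitute level = 12:
XP = 500 * 12^1.3
= 500 * 25.2892
= 12645

12645 XP


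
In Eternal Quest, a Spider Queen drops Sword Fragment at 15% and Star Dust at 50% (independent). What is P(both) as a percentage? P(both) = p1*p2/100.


For independent events, P(both) = P(A) * P(B)
= 15% * 50%
= 750 / 100 %
= 7.5%

7.5%


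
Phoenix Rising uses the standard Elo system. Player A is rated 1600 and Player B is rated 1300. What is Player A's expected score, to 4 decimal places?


Elo expected score: Ea = 1/(1 + 10^((Rb-Ra)/400))
Rb - Ra = 1300 - 1600 = -300
(Rb-Ra)/400 = -300/400 = -0.75
10^-0.75 = 0.177828
Ea = 1/(1 + 0.177828) = 1/1.177828 = 0.8490

0.8490


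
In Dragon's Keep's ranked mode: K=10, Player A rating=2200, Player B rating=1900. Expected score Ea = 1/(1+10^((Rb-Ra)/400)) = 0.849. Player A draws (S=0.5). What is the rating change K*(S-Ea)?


Elo update: delta = K * (S - Ea), where S = 0.5 (draws)
S - Ea = 0.5 - 0.849 = -0.349
Rating change = 10 * -0.349
= -3.49

-3.49 rating points


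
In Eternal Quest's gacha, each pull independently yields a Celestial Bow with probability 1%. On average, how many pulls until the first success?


Expected pulls for a geometric distribution = 1/p = 100 / rate%
= 100 / 1
= 100.0

100.0 pulls


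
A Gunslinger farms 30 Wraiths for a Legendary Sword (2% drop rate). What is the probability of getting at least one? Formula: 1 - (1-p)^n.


P(at least one) = 1 - P(none) = 1 - (1-p)^n
p = 2/100 = 0.02
1 - p = 0.98
(1 - p)^30 = 0.98^30 = 0.545484
P(at least one) = 1 - 0.545484 = 0.4545

0.4545


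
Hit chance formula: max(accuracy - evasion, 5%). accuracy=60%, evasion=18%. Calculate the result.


accuracy - evasion = 60 - 18 = 42
Apply floor: max(42, 5) = 42
Hit chance = 42%

42%


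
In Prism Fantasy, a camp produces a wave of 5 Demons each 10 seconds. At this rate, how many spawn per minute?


Spawns per minute = count * (60 / interval)
= 5 * (60 / 10)
= 5 * 6.0
= 30.0

30.0 per minute


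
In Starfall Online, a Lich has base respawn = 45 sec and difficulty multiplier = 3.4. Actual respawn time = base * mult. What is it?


Respawn time = base * multiplier
= 45 * 3.4
= 153.0 seconds

153.0 seconds


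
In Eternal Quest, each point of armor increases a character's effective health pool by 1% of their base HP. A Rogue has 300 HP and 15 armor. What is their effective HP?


EHP = 300 * (1 + 15/100)
= 300 * (1 + 0.15)
= 300 * 1.15
= 345.0

345.0 EHP


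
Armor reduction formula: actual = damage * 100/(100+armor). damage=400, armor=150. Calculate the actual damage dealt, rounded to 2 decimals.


actual = 400 * 100 / (100 + 150)
= 400 * 100 / 250
= 40000 / 250
= 160.00

160.00 damage


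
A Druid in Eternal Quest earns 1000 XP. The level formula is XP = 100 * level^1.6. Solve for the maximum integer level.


XP = 100 * level^1.6, so level = (XP / 100)^(1/1.6)
= (1000 / 100)^(1/1.6)
= 10.0^0.625
= 4.217
Floor: level = 4

level 4


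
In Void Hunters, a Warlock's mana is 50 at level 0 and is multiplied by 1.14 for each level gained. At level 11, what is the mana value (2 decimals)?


value = base * growth^level
= 50 * 1.14^11
= 50 * 4.226232
= 211.31

211.31 mana


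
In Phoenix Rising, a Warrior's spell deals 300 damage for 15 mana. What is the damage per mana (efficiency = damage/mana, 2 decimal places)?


Efficiency = damage / mana
= 300 / 15
= 20.00

20.00 dmg/mana


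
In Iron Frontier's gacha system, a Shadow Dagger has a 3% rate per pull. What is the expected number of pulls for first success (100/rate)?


Expected pulls for a geometric distribution = 1/p = 100 / rate%
= 100 / 3
= 33.33

33.33 pulls


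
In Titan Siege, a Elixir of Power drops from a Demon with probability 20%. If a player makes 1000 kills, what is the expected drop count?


Expected drops = kills * (drop_rate / 100)
= 1000 * (20 / 100)
= 1000 * 0.2
= 200.0

200.0 drops


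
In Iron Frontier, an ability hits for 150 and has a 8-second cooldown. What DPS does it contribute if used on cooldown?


DPS = damage / cooldown
= 150 / 8
= 18.75

18.75 DPS


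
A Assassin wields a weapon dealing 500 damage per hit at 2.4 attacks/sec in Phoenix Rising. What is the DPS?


DPS = damage * attack_speed
= 500 * 2.4
= 1200.0

1200.0 DPS


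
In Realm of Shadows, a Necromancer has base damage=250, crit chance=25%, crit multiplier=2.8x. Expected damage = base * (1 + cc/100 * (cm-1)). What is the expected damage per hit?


E[dmg] = base * (1 + crit_chance * (crit_mult - 1))
cc as decimal = 25/100 = 0.25
cm - 1 = 2.8 - 1 = 1.8
Bonus factor = 0.25 * 1.8 = 0.45
Total multiplier = 1 + 0.45 = 1.45
Expected damage = 250 * 1.45 = 362.50

362.50 damage


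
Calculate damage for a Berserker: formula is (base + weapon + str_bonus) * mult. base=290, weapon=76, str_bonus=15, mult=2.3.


Sum base + weapon + str = 290 + 76 + 15 = 381
Multiply by 2.3:
381 * 2.3 = 876.3

876.3 damage


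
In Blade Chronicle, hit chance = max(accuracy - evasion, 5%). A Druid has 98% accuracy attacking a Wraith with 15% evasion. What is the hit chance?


accuracy - evasion = 98 - 15 = 83
Apply floor: max(83, 5) = 83
Hit chance = 83%

83%


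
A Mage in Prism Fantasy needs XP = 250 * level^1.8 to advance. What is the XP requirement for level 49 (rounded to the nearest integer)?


XP = 250 * level^1.8
Substitute level = 49:
XP = 250 * 49^1.8
= 250 * 1102.4349
= 275609

275609 XP


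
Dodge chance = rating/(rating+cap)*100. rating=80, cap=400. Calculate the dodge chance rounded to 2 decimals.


dodge% = 80 / (80 + 400) * 100
= 80 / 480 * 100
= 0.166667 * 100
= 16.67%

16.67%


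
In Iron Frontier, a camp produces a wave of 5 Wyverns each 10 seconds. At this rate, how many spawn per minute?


Spawns per minute = count * (60 / interval)
= 5 * (60 / 10)
= 5 * 6.0
= 30.0

30.0 per minute


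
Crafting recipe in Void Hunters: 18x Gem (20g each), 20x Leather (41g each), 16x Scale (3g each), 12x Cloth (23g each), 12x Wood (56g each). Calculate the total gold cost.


Cost breakdown:
  Gem: 18 * 20 = 360
  Leather: 20 * 41 = 820
  Scale: 16 * 3 = 48
  Cloth: 12 * 23 = 276
  Wood: 12 * 56 = 672
Total = 360 + 820 + 48 + 276 + 672 = 2176

2176 gold


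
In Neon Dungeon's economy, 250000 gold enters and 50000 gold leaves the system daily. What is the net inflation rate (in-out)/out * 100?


Net gold = 250000 - 50000 = 200000
Inflation rate = net / sunk * 100 = 200000 / 50000 * 100
= 4.0 * 100
= 400.00%

400.00%


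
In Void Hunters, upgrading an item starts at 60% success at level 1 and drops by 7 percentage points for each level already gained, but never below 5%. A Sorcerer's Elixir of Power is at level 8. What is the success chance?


raw_rate = 60 - 7 * (8 - 1)
= 60 - 7 * 7
= 60 - 49
= 11
Apply floor: max(11, 5) = 11%

11%
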